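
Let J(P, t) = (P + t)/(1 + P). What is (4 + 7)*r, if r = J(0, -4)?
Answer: -44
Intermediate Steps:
J(P, t) = (P + t)/(1 + P)
r = -4 (r = (0 - 4)/(1 + 0) = -4/1 = 1*(-4) = -4)
(4 + 7)*r = (4 + 7)*(-4) = 11*(-4) = -44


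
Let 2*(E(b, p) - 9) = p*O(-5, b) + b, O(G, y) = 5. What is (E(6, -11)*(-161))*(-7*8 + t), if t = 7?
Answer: -244559/2 ≈ -1.2228e+5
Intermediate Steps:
E(b, p) = 9 + b/2 + 5*p/2 (E(b, p) = 9 + (p*5 + b)/2 = 9 + (5*p + b)/2 = 9 + (b + 5*p)/2 = 9 + (b/2 + 5*p/2) = 9 + b/2 + 5*p/2)
(E(6, -11)*(-161))*(-7*8 + t) = ((9 + (½)*6 + (5/2)*(-11))*(-161))*(-7*8 + 7) = ((9 + 3 - 55/2)*(-161))*(-56 + 7) = -31/2*(-161)*(-49) = (4991/2)*(-49) = -244559/2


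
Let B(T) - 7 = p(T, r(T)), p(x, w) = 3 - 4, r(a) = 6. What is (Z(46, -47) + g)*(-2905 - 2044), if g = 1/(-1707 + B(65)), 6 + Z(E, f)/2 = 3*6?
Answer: -28861861/243 ≈ -1.1877e+5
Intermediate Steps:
Z(E, f) = 24 (Z(E, f) = -12 + 2*(3*6) = -12 + 2*18 = -12 + 36 = 24)
p(x, w) = -1
B(T) = 6 (B(T) = 7 - 1 = 6)
g = -1/1701 (g = 1/(-1707 + 6) = 1/(-1701) = -1/1701 ≈ -0.00058789)
(Z(46, -47) + g)*(-2905 - 2044) = (24 - 1/1701)*(-2905 - 2044) = (40823/1701)*(-4949) = -28861861/243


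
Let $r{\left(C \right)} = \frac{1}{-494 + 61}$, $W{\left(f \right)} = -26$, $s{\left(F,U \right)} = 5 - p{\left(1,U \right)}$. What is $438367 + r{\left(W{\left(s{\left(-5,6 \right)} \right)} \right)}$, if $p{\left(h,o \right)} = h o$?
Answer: $\frac{189812910}{433} \approx 4.3837 \cdot 10^{5}$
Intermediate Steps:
$s{\left(F,U \right)} = 5 - U$ ($s{\left(F,U \right)} = 5 - 1 U = 5 - U$)
$r{\left(C \right)} = - \frac{1}{433}$ ($r{\left(C \right)} = \frac{1}{-433} = - \frac{1}{433}$)
$438367 + r{\left(W{\left(s{\left(-5,6 \right)} \right)} \right)} = 438367 - \frac{1}{433} = \frac{189812910}{433}$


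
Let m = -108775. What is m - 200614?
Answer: -309389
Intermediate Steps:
m - 200614 = -108775 - 200614 = -309389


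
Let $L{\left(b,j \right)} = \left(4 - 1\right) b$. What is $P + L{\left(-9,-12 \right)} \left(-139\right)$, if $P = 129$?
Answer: $3882$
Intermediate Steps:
$L{\left(b,j \right)} = 3 b$
$P + L{\left(-9,-12 \right)} \left(-139\right) = 129 + 3 \left(-9\right) \left(-139\right) = 129 - -3753 = 129 + 3753 = 3882$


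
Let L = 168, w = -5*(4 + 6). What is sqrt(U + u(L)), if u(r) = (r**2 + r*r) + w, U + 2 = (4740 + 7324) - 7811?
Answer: sqrt(60649) ≈ 246.27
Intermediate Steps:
w = -50 (w = -5*10 = -50)
U = 4251 (U = -2 + ((4740 + 7324) - 7811) = -2 + (12064 - 7811) = -2 + 4253 = 4251)
u(r) = -50 + 2*r**2 (u(r) = (r**2 + r*r) - 50 = (r**2 + r**2) - 50 = 2*r**2 - 50 = -50 + 2*r**2)
sqrt(U + u(L)) = sqrt(4251 + (-50 + 2*168**2)) = sqrt(4251 + (-50 + 2*28224)) = sqrt(4251 + (-50 + 56448)) = sqrt(4251 + 56398) = sqrt(60649)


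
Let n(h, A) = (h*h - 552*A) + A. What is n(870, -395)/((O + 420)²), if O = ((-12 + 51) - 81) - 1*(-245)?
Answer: 974545/388129 ≈ 2.5109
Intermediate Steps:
O = 203 (O = (39 - 81) + 245 = -42 + 245 = 203)
n(h, A) = h² - 551*A (n(h, A) = (h² - 552*A) + A = h² - 551*A)
n(870, -395)/((O + 420)²) = (870² - 551*(-395))/((203 + 420)²) = (756900 + 217645)/(623²) = 974545/388129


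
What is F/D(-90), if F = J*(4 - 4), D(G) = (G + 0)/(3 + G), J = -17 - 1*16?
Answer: 0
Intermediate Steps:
J = -33 (J = -17 - 16 = -33)
D(G) = G/(3 + G)
F = 0 (F = -33*(4 - 4) = -33*0 = 0)
F/D(-90) = 0/((-90/(3 - 90))) = 0/((-90/(-87))) = 0/((-90*(-1/87))) = 0/(30/29) = 0*(29/30) = 0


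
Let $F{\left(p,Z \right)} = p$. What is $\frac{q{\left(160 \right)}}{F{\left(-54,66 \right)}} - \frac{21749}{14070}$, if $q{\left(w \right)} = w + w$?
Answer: $- \frac{135163}{18090} \approx -7.4717$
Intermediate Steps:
$q{\left(w \right)} = 2 w$
$\frac{q{\left(160 \right)}}{F{\left(-54,66 \right)}} - \frac{21749}{14070} = \frac{2 \cdot 160}{-54} - \frac{21749}{14070} = 320 \left(- \frac{1}{54}\right) - \frac{3107}{2010} = - \frac{160}{27} - \frac{3107}{2010} = - \frac{135163}{18090}$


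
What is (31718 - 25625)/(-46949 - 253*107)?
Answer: -6093/74020 ≈ -0.082316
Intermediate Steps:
(31718 - 25625)/(-46949 - 253*107) = 6093/(-46949 - 27071) = 6093/(-74020) = 6093*(-1/74020) = -6093/74020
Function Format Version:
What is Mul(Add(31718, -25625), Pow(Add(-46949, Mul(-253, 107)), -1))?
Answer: Rational(-6093, 74020) ≈ -0.082316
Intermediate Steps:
Mul(Add(31718, -25625), Pow(Add(-46949, Mul(-253, 107)), -1)) = Mul(6093, Pow(Add(-46949, -27071), -1)) = Mul(6093, Pow(-74020, -1)) = Mul(6093, Rational(-1, 74020)) = Rational(-6093, 74020)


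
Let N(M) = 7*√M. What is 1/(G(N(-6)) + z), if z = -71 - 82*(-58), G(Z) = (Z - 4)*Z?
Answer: I/(28*√6 + 4391*I) ≈ 0.00022768 + 3.5563e-6*I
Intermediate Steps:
G(Z) = Z*(-4 + Z) (G(Z) = (-4 + Z)*Z = Z*(-4 + Z))
z = 4685 (z = -71 + 4756 = 4685)
1/(G(N(-6)) + z) = 1/((7*√(-6))*(-4 + 7*√(-6)) + 4685) = 1/((7*(I*√6))*(-4 + 7*(I*√6)) + 4685) = 1/((7*I*√6)*(-4 + 7*I*√6) + 4685) = 1/(7*I*√6*(-4 + 7*I*√6) + 4685) = 1/(4685 + 7*I*√6*(-4 + 7*I*√6))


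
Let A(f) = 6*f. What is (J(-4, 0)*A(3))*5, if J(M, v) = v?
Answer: 0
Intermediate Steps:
(J(-4, 0)*A(3))*5 = (0*(6*3))*5 = (0*18)*5 = 0*5 = 0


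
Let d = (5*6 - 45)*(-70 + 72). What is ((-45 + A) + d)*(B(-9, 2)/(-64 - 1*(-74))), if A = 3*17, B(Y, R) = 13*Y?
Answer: 1404/5 ≈ 280.80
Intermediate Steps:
A = 51
d = -30 (d = (30 - 45)*2 = -15*2 = -30)
((-45 + A) + d)*(B(-9, 2)/(-64 - 1*(-74))) = ((-45 + 51) - 30)*((13*(-9))/(-64 - 1*(-74))) = (6 - 30)*(-117/(-64 + 74)) = -(-2808)/10 = -24*(-117/10) = 1404/5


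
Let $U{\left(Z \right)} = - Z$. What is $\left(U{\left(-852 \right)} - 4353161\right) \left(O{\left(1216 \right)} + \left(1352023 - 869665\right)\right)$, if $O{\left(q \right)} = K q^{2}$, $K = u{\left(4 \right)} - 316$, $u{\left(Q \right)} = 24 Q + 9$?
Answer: $1355805438259922$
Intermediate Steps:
$u{\left(Q \right)} = 9 + 24 Q$
$K = -211$ ($K = \left(9 + 24 \cdot 4\right) - 316 = \left(9 + 96\right) - 316 = 105 - 316 = -211$)
$O{\left(q \right)} = - 211 q^{2}$
$\left(U{\left(-852 \right)} - 4353161\right) \left(O{\left(1216 \right)} + \left(1352023 - 869665\right)\right) = \left(\left(-1\right) \left(-852\right) - 4353161\right) \left(- 211 \cdot 1216^{2} + \left(1352023 - 869665\right)\right) = \left(852 - 4353161\right) \left(\left(-211\right) 1478656 + \left(1352023 - 869665\right)\right) = - 4352309 \left(-311996416 + 482358\right) = \left(-4352309\right) \left(-311514058\right) = 1355805438259922$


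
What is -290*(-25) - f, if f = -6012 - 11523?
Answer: 24785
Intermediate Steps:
f = -17535
-290*(-25) - f = -290*(-25) - 1*(-17535) = 7250 + 17535 = 24785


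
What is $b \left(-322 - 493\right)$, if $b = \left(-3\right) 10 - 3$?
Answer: $26895$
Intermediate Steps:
$b = -33$ ($b = -30 - 3 = -33$)
$b \left(-322 - 493\right) = - 33 \left(-322 - 493\right) = \left(-33\right) \left(-815\right) = 26895$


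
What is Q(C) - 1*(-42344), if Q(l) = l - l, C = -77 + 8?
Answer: 42344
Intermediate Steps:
C = -69
Q(l) = 0
Q(C) - 1*(-42344) = 0 - 1*(-42344) = 0 + 42344 = 42344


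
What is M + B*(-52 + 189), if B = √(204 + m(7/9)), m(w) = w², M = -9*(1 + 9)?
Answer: -90 + 137*√16573/9 ≈ 1869.7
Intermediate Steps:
M = -90 (M = -9*10 = -90)
B = √16573/9 (B = √(204 + (7/9)²) = √(204 + 49/81) = √(16573/81) = √16573/9 ≈ 14.304)
M + B*(-52 + 189) = -90 + (√16573/9)*(-52 + 189) = -90 + (√16573/9)*137 = -90 + 137*√16573/9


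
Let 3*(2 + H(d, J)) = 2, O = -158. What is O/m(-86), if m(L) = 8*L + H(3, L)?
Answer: 237/1034 ≈ 0.22921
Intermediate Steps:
H(d, J) = -4/3 (H(d, J) = -2 + (1/3)*2 = -2 + 2/3 = -4/3)
m(L) = -4/3 + 8*L (m(L) = 8*L - 4/3 = -4/3 + 8*L)
O/m(-86) = -158/(-4/3 + 8*(-86)) = -158/(-4/3 - 688) = -158/(-2068/3) = -158*(-3/2068) = 237/1034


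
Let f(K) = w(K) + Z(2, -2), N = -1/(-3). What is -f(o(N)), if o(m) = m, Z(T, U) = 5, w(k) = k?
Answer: -16/3 ≈ -5.3333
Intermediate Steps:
N = 1/3 (N = -1*(-1/3) = 1/3 ≈ 0.33333)
f(K) = 5 + K (f(K) = K + 5 = 5 + K)
-f(o(N)) = -(5 + 1/3) = -1*16/3 = -16/3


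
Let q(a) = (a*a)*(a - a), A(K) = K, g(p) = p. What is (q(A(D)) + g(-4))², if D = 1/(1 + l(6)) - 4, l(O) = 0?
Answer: 16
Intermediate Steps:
D = -3 (D = 1/(1 + 0) - 4 = 1/1 - 4 = 1 - 4 = -3)
q(a) = 0 (q(a) = a²*0 = 0)
(q(A(D)) + g(-4))² = (0 - 4)² = (-4)² = 16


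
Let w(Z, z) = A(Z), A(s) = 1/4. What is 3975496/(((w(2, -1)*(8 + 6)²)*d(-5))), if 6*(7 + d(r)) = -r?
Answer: -3407568/259 ≈ -13157.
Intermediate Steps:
A(s) = ¼
w(Z, z) = ¼
d(r) = -7 - r/6 (d(r) = -7 + (-r)/6 = -7 - r/6)
3975496/(((w(2, -1)*(8 + 6)²)*d(-5))) = 3975496/((((8 + 6)²/4)*(-7 - ⅙*(-5)))) = 3975496/((((¼)*14²)*(-7 + ⅚))) = 3975496/((((¼)*196)*(-37/6))) = 3975496/((49*(-37/6))) = 3975496/(-1813/6) = 3975496*(-6/1813) = -3407568/259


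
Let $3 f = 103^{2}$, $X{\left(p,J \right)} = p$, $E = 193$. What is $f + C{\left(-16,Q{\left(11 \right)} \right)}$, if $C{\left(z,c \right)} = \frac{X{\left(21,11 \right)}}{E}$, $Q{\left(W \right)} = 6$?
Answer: $\frac{2047600}{579} \approx 3536.4$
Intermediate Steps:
$C{\left(z,c \right)} = \frac{21}{193}$
$f = \frac{10609}{3}$ ($f = \frac{103^{2}}{3} = \frac{1}{3} \cdot 10609 = \frac{10609}{3} \approx 3536.3$)
$f + C{\left(-16,Q{\left(11 \right)} \right)} = \frac{10609}{3} + \frac{21}{193} = \frac{2047600}{579}$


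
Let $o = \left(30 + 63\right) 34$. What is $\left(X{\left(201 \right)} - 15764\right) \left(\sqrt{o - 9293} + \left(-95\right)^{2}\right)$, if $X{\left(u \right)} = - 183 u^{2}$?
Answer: $-66867551675 - 7409147 i \sqrt{6131} \approx -6.6868 \cdot 10^{10} - 5.8014 \cdot 10^{8} i$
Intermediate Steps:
$o = 3162$ ($o = 93 \cdot 34 = 3162$)
$\left(X{\left(201 \right)} - 15764\right) \left(\sqrt{o - 9293} + \left(-95\right)^{2}\right) = \left(- 183 \cdot 201^{2} - 15764\right) \left(\sqrt{3162 - 9293} + \left(-95\right)^{2}\right) = \left(\left(-183\right) 40401 - 15764\right) \left(\sqrt{-6131} + 9025\right) = \left(-7393383 - 15764\right) \left(i \sqrt{6131} + 9025\right) = - 7409147 \left(9025 + i \sqrt{6131}\right) = -66867551675 - 7409147 i \sqrt{6131}$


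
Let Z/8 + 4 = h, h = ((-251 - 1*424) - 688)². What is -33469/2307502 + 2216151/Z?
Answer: 109913156441/816532657720 ≈ 0.13461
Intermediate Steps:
h = 1857769 (h = ((-251 - 424) - 688)² = (-675 - 688)² = (-1363)² = 1857769)
Z = 14862120 (Z = -32 + 8*1857769 = -32 + 14862152 = 14862120)
-33469/2307502 + 2216151/Z = -33469/2307502 + 2216151/14862120 = -33469*1/2307502 + 2216151*(1/14862120) = -33469/2307502 + 105531/707720 = 109913156441/816532657720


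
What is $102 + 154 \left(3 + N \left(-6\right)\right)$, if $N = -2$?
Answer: $2412$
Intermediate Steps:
$102 + 154 \left(3 + N \left(-6\right)\right) = 102 + 154 \left(3 - -12\right) = 102 + 154 \left(3 + 12\right) = 102 + 154 \cdot 15 = 102 + 2310 = 2412$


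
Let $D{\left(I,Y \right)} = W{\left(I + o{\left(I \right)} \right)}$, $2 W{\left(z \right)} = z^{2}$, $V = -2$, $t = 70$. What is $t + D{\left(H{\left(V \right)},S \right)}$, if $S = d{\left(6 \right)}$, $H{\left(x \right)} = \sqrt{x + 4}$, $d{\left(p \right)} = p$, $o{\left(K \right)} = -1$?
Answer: $\frac{143}{2} - \sqrt{2} \approx 70.086$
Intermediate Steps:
$W{\left(z \right)} = \frac{z^{2}}{2}$
$H{\left(x \right)} = \sqrt{4 + x}$
$S = 6$
$D{\left(I,Y \right)} = \frac{\left(-1 + I\right)^{2}}{2}$ ($D{\left(I,Y \right)} = \frac{\left(I - 1\right)^{2}}{2} = \frac{\left(-1 + I\right)^{2}}{2}$)
$t + D{\left(H{\left(V \right)},S \right)} = 70 + \frac{\left(-1 + \sqrt{4 - 2}\right)^{2}}{2} = 70 + \frac{\left(-1 + \sqrt{2}\right)^{2}}{2}$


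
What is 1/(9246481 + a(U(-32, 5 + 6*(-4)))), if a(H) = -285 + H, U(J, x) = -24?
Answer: 1/9246172 ≈ 1.0815e-7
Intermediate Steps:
1/(9246481 + a(U(-32, 5 + 6*(-4)))) = 1/(9246481 + (-285 - 24)) = 1/(9246481 - 309) = 1/9246172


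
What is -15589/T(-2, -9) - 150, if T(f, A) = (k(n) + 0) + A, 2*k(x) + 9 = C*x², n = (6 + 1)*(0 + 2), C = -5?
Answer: -119872/1007 ≈ -119.04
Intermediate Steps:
n = 14 (n = 7*2 = 14)
k(x) = -9/2 - 5*x²/2 (k(x) = -9/2 + (-5*x²)/2 = -9/2 - 5*x²/2)
T(f, A) = -989/2 + A (T(f, A) = ((-9/2 - 5/2*14²) + 0) + A = ((-9/2 - 5/2*196) + 0) + A = ((-9/2 - 490) + 0) + A = (-989/2 + 0) + A = -989/2 + A)
-15589/T(-2, -9) - 150 = -15589/(-989/2 - 9) - 150 = -15589/(-1007/2) - 150 = -15589*(-2)/1007 - 150 = -131*(-238/1007) - 150 = 31178/1007 - 150 = -119872/1007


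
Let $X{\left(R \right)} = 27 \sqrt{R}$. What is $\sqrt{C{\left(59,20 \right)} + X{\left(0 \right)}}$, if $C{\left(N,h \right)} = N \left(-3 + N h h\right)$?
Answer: $\sqrt{1392223} \approx 1179.9$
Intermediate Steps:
$C{\left(N,h \right)} = N \left(-3 + N h^{2}\right)$
$\sqrt{C{\left(59,20 \right)} + X{\left(0 \right)}} = \sqrt{59 \left(-3 + 59 \cdot 20^{2}\right) + 27 \sqrt{0}} = \sqrt{59 \left(-3 + 59 \cdot 400\right) + 27 \cdot 0} = \sqrt{59 \left(-3 + 23600\right) + 0} = \sqrt{59 \cdot 23597 + 0} = \sqrt{1392223 + 0} = \sqrt{1392223}$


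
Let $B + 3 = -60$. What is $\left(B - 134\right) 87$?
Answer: $-17139$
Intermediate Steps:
$B = -63$ ($B = -3 - 60 = -63$)
$\left(B - 134\right) 87 = \left(-63 - 134\right) 87 = \left(-197\right) 87 = -17139$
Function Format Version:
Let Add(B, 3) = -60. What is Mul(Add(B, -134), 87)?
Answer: -17139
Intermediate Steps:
B = -63 (B = Add(-3, -60) = -63)
Mul(Add(B, -134), 87) = Mul(Add(-63, -134), 87) = Mul(-197, 87) = -17139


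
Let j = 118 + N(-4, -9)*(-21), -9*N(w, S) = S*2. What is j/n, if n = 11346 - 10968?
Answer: 38/189 ≈ 0.20106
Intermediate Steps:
N(w, S) = -2*S/9 (N(w, S) = -S*2/9 = -2*S/9)
j = 76 (j = 118 - 2/9*(-9)*(-21) = 118 + 2*(-21) = 118 - 42 = 76)
n = 378
j/n = 76/378 = 76*(1/378) = 38/189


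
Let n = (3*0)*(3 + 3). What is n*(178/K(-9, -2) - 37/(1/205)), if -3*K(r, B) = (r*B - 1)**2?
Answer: 0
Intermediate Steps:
K(r, B) = -(-1 + B*r)**2/3 (K(r, B) = -(r*B - 1)**2/3 = -(B*r - 1)**2/3 = -(-1 + B*r)**2/3)
n = 0 (n = 0*6 = 0)
n*(178/K(-9, -2) - 37/(1/205)) = 0*(178/((-(-1 - 2*(-9))**2/3)) - 37/(1/205)) = 0*(178/((-(-1 + 18)**2/3)) - 37/1/205) = 0*(178/((-1/3*17**2)) - 37*205) = 0*(178/((-1/3*289)) - 7585) = 0*(178/(-289/3) - 7585) = 0*(178*(-3/289) - 7585) = 0*(-534/289 - 7585) = 0*(-2192599/289) = 0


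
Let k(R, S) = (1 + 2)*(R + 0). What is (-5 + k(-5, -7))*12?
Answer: -240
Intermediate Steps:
k(R, S) = 3*R
(-5 + k(-5, -7))*12 = (-5 + 3*(-5))*12 = (-5 - 15)*12 = -20*12 = -240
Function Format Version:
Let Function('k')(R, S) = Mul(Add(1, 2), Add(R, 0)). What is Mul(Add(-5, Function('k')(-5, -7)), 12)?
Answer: -240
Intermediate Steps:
Function('k')(R, S) = Mul(3, R)
Mul(Add(-5, Function('k')(-5, -7)), 12) = Mul(Add(-5, Mul(3, -5)), 12) = Mul(Add(-5, -15), 12) = Mul(-20, 12) = -240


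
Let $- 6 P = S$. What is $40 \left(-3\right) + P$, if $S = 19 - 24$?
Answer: $- \frac{715}{6} \approx -119.17$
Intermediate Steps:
$S = -5$
$P = \frac{5}{6}$ ($P = \left(- \frac{1}{6}\right) \left(-5\right) = \frac{5}{6} \approx 0.83333$)
$40 \left(-3\right) + P = 40 \left(-3\right) + \frac{5}{6} = -120 + \frac{5}{6} = - \frac{715}{6}$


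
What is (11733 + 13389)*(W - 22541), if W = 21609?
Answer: -23413704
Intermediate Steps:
(11733 + 13389)*(W - 22541) = (11733 + 13389)*(21609 - 22541) = 25122*(-932) = -23413704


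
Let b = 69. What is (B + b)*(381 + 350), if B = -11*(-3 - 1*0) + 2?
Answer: 76024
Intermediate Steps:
B = 35 (B = -11*(-3 + 0) + 2 = -11*(-3) + 2 = 33 + 2 = 35)
(B + b)*(381 + 350) = (35 + 69)*(381 + 350) = 104*731 = 76024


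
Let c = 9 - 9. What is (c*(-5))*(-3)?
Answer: 0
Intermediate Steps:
c = 0
(c*(-5))*(-3) = (0*(-5))*(-3) = 0*(-3) = 0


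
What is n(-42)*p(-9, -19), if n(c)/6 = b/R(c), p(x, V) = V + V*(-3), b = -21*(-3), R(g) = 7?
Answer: 2052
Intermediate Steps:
b = 63
p(x, V) = -2*V (p(x, V) = V - 3*V = -2*V)
n(c) = 54 (n(c) = 6*(63/7) = 6*(63*(⅐)) = 6*9 = 54)
n(-42)*p(-9, -19) = 54*(-2*(-19)) = 54*38 = 2052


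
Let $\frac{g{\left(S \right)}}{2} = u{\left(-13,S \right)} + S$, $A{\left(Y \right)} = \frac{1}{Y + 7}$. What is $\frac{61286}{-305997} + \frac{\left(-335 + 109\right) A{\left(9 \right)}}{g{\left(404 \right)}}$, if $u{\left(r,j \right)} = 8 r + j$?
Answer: $- \frac{724903165}{3446750208} \approx -0.21031$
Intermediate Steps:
$A{\left(Y \right)} = \frac{1}{7 + Y}$
$u{\left(r,j \right)} = j + 8 r$
$g{\left(S \right)} = -208 + 4 S$ ($g{\left(S \right)} = 2 \left(\left(S + 8 \left(-13\right)\right) + S\right) = 2 \left(\left(S - 104\right) + S\right) = 2 \left(\left(-104 + S\right) + S\right) = 2 \left(-104 + 2 S\right) = -208 + 4 S$)
$\frac{61286}{-305997} + \frac{\left(-335 + 109\right) A{\left(9 \right)}}{g{\left(404 \right)}} = \frac{61286}{-305997} + \frac{\left(-335 + 109\right) \frac{1}{7 + 9}}{-208 + 4 \cdot 404} = 61286 \left(- \frac{1}{305997}\right) + \frac{\left(-226\right) \frac{1}{16}}{-208 + 1616} = - \frac{61286}{305997} + \frac{\left(-226\right) \frac{1}{16}}{1408} = - \frac{61286}{305997} - \frac{113}{11264} = - \frac{724903165}{3446750208}$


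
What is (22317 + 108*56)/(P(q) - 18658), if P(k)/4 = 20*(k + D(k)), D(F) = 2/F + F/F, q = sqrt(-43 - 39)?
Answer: -1162965*I/(3200*sqrt(82) + 761698*I) ≈ -1.5246 - 0.058*I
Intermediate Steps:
q = I*sqrt(82) (q = sqrt(-82) = I*sqrt(82) ≈ 9.0554*I)
D(F) = 1 + 2/F (D(F) = 2/F + 1 = 1 + 2/F)
P(k) = 80*k + 80*(2 + k)/k (P(k) = 4*(20*(k + (2 + k)/k)) = 4*(20*k + 20*(2 + k)/k) = 80*k + 80*(2 + k)/k)
(22317 + 108*56)/(P(q) - 18658) = (22317 + 108*56)/((80 + 80*(I*sqrt(82)) + 160/((I*sqrt(82)))) - 18658) = (22317 + 6048)/((80 + 80*I*sqrt(82) + 160*(-I*sqrt(82)/82)) - 18658) = 28365/((80 + 80*I*sqrt(82) - 80*I*sqrt(82)/41) - 18658) = 28365/((80 + 3200*I*sqrt(82)/41) - 18658) = 28365/(-18578 + 3200*I*sqrt(82)/41)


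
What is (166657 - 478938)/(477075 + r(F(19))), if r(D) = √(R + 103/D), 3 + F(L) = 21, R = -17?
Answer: -2681666245350/4096810001453 + 936843*I*√406/4096810001453 ≈ -0.65457 + 4.6077e-6*I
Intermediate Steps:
F(L) = 18 (F(L) = -3 + 21 = 18)
r(D) = √(-17 + 103/D)
(166657 - 478938)/(477075 + r(F(19))) = (166657 - 478938)/(477075 + √(-17 + 103/18)) = -312281/(477075 + √(-17 + 103*(1/18))) = -312281/(477075 + √(-17 + 103/18)) = -312281/(477075 + √(-203/18)) = -312281/(477075 + I*√406/6)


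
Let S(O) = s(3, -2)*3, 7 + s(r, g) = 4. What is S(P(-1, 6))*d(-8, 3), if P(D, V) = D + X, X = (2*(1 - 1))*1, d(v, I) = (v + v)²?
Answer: -2304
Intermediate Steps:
s(r, g) = -3 (s(r, g) = -7 + 4 = -3)
d(v, I) = 4*v² (d(v, I) = (2*v)² = 4*v²)
X = 0 (X = (2*0)*1 = 0*1 = 0)
P(D, V) = D (P(D, V) = D + 0 = D)
S(O) = -9 (S(O) = -3*3 = -9)
S(P(-1, 6))*d(-8, 3) = -36*(-8)² = -36*64 = -9*256 = -2304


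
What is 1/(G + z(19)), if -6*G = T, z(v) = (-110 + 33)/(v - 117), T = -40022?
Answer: 42/280187 ≈ 0.00014990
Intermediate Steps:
z(v) = -77/(-117 + v)
G = 20011/3 (G = -1/6*(-40022) = 20011/3 ≈ 6670.3)
1/(G + z(19)) = 1/(20011/3 - 77/(-117 + 19)) = 1/(20011/3 - 77/(-98)) = 1/(20011/3 - 77*(-1/98)) = 1/(20011/3 + 11/14) = 1/(280187/42) = 42/280187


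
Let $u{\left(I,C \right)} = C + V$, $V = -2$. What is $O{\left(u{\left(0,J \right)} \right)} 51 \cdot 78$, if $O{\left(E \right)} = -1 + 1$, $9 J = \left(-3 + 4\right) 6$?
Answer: $0$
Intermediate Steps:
$J = \frac{2}{3}$ ($J = \frac{\left(-3 + 4\right) 6}{9} = \frac{1 \cdot 6}{9} = \frac{1}{9} \cdot 6 = \frac{2}{3} \approx 0.66667$)
$u{\left(I,C \right)} = -2 + C$ ($u{\left(I,C \right)} = C - 2 = -2 + C$)
$O{\left(E \right)} = 0$
$O{\left(u{\left(0,J \right)} \right)} 51 \cdot 78 = 0 \cdot 51 \cdot 78 = 0 \cdot 78 = 0$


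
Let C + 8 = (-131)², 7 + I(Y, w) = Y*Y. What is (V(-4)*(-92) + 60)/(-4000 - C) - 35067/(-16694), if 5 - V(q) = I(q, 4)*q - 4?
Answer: 269961257/117709394 ≈ 2.2935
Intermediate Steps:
I(Y, w) = -7 + Y² (I(Y, w) = -7 + Y*Y = -7 + Y²)
C = 17153 (C = -8 + (-131)² = -8 + 17161 = 17153)
V(q) = 9 - q*(-7 + q²) (V(q) = 5 - ((-7 + q²)*q - 4) = 5 - (q*(-7 + q²) - 4) = 5 - (-4 + q*(-7 + q²)) = 5 + (4 - q*(-7 + q²)) = 9 - q*(-7 + q²))
(V(-4)*(-92) + 60)/(-4000 - C) - 35067/(-16694) = ((9 - 1*(-4)*(-7 + (-4)²))*(-92) + 60)/(-4000 - 1*17153) - 35067/(-16694) = ((9 - 1*(-4)*(-7 + 16))*(-92) + 60)/(-4000 - 17153) - 35067*(-1/16694) = ((9 - 1*(-4)*9)*(-92) + 60)/(-21153) + 35067/16694 = ((9 + 36)*(-92) + 60)*(-1/21153) + 35067/16694 = (45*(-92) + 60)*(-1/21153) + 35067/16694 = (-4140 + 60)*(-1/21153) + 35067/16694 = -4080*(-1/21153) + 35067/16694 = 1360/7051 + 35067/16694 = 269961257/117709394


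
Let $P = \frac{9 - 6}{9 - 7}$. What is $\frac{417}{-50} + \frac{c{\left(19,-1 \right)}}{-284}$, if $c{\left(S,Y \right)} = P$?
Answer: $- \frac{118503}{14200} \approx -8.3453$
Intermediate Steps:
$P = \frac{3}{2} \approx 1.5$
$c{\left(S,Y \right)} = \frac{3}{2}$
$\frac{417}{-50} + \frac{c{\left(19,-1 \right)}}{-284} = \frac{417}{-50} + \frac{3}{2 \left(-284\right)} = 417 \left(- \frac{1}{50}\right) + \frac{3}{2} \left(- \frac{1}{284}\right) = - \frac{417}{50} - \frac{3}{568} = - \frac{118503}{14200}$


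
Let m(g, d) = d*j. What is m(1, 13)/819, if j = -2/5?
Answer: -2/315 ≈ -0.0063492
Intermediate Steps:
j = -⅖ (j = -2*⅕ = -⅖ ≈ -0.40000)
m(g, d) = -2*d/5 (m(g, d) = d*(-⅖) = -2*d/5)
m(1, 13)/819 = -⅖*13/819 = -26/5*1/819 = -2/315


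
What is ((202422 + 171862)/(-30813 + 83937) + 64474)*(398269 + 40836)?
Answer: 376037562975325/13281 ≈ 2.8314e+10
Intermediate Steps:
((202422 + 171862)/(-30813 + 83937) + 64474)*(398269 + 40836) = (374284/53124 + 64474)*439105 = (374284*(1/53124) + 64474)*439105 = (93571/13281 + 64474)*439105 = (856372765/13281)*439105 = 376037562975325/13281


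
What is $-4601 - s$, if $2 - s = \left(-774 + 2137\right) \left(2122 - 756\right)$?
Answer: $1857255$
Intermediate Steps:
$s = -1861856$ ($s = 2 - \left(-774 + 2137\right) \left(2122 - 756\right) = 2 - 1363 \cdot 1366 = 2 - 1861858 = -1861856$)
$-4601 - s = -4601 - -1861856 = -4601 + 1861856 = 1857255$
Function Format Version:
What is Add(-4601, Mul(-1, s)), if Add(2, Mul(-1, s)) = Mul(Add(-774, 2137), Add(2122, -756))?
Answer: 1857255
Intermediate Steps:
s = -1861856 (s = Add(2, Mul(-1, Mul(Add(-774, 2137), Add(2122, -756)))) = Add(2, Mul(-1, Mul(1363, 1366))) = Add(2, Mul(-1, 1861858)) = Add(2, -1861858) = -1861856)
Add(-4601, Mul(-1, s)) = Add(-4601, Mul(-1, -1861856)) = Add(-4601, 1861856) = 1857255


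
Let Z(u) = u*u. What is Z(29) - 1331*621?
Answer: -825710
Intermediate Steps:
Z(u) = u**2
Z(29) - 1331*621 = 29**2 - 1331*621 = 841 - 826551 = -825710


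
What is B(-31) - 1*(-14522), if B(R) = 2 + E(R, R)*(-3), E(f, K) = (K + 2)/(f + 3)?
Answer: 406585/28 ≈ 14521.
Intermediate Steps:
E(f, K) = (2 + K)/(3 + f)
B(R) = 2 - 3*(2 + R)/(3 + R) (B(R) = 2 + ((2 + R)/(3 + R))*(-3) = 2 - 3*(2 + R)/(3 + R))
B(-31) - 1*(-14522) = -1*(-31)/(3 - 31) - 1*(-14522) = -1*(-31)/(-28) + 14522 = -1*(-31)*(-1/28) + 14522 = -31/28 + 14522 = 406585/28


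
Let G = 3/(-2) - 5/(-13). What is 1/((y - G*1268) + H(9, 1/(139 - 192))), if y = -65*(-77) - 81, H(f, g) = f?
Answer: 13/82515 ≈ 0.00015755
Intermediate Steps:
y = 4924 (y = 5005 - 81 = 4924)
G = -29/26 (G = 3*(-½) - 5*(-1/13) = -3/2 + 5/13 = -29/26 ≈ -1.1154)
1/((y - G*1268) + H(9, 1/(139 - 192))) = 1/((4924 - (-29)*1268/26) + 9) = 1/((4924 - 1*(-18386/13)) + 9) = 1/((4924 + 18386/13) + 9) = 1/(82398/13 + 9) = 1/(82515/13) = 13/82515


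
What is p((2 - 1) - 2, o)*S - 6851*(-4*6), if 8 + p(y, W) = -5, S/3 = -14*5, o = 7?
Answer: 167154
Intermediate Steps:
S = -210 (S = 3*(-14*5) = 3*(-70) = -210)
p(y, W) = -13 (p(y, W) = -8 - 5 = -13)
p((2 - 1) - 2, o)*S - 6851*(-4*6) = -13*(-210) - 6851*(-4*6) = 2730 - 6851*(-24) = 2730 - 1*(-164424) = 2730 + 164424 = 167154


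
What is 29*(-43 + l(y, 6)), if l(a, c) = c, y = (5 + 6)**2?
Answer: -1073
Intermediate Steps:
y = 121 (y = 11**2 = 121)
29*(-43 + l(y, 6)) = 29*(-43 + 6) = 29*(-37) = -1073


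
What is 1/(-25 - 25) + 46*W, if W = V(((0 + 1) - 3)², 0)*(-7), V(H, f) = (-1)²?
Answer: -16101/50 ≈ -322.02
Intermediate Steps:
V(H, f) = 1
W = -7 (W = 1*(-7) = -7)
1/(-25 - 25) + 46*W = 1/(-25 - 25) + 46*(-7) = 1/(-50) - 322 = -1/50 - 322 = -16101/50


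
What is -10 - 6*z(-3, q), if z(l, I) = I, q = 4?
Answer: -34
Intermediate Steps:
-10 - 6*z(-3, q) = -10 - 6*4 = -10 - 24 = -34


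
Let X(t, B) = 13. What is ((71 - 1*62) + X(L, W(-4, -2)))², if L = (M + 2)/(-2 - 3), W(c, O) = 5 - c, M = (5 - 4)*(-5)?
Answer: 484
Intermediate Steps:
M = -5 (M = 1*(-5) = -5)
L = ⅗ (L = (-5 + 2)/(-2 - 3) = -3/(-5) = -3*(-⅕) = ⅗ ≈ 0.60000)
((71 - 1*62) + X(L, W(-4, -2)))² = ((71 - 1*62) + 13)² = ((71 - 62) + 13)² = (9 + 13)² = 22² = 484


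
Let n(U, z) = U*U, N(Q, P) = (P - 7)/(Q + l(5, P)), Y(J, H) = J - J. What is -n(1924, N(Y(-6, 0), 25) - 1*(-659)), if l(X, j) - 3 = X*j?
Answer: -3701776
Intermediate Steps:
l(X, j) = 3 + X*j
Y(J, H) = 0
N(Q, P) = (-7 + P)/(3 + Q + 5*P) (N(Q, P) = (P - 7)/(Q + (3 + 5*P)) = (-7 + P)/(3 + Q + 5*P))
n(U, z) = U²
-n(1924, N(Y(-6, 0), 25) - 1*(-659)) = -1*1924² = -1*3701776 = -3701776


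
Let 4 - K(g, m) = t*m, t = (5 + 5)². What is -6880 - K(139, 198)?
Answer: 12916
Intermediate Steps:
t = 100 (t = 10² = 100)
K(g, m) = 4 - 100*m
-6880 - K(139, 198) = -6880 - (4 - 100*198) = -6880 - (4 - 19800) = -6880 - 1*(-19796) = -6880 + 19796 = 12916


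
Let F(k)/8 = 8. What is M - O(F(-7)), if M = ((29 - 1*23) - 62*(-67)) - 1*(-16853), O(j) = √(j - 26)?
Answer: 21013 - √38 ≈ 21007.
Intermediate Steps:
F(k) = 64 (F(k) = 8*8 = 64)
O(j) = √(-26 + j)
M = 21013 (M = ((29 - 23) + 4154) + 16853 = (6 + 4154) + 16853 = 4160 + 16853 = 21013)
M - O(F(-7)) = 21013 - √(-26 + 64) = 21013 - √38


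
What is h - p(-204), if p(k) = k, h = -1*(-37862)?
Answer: 38066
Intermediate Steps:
h = 37862
h - p(-204) = 37862 - 1*(-204) = 37862 + 204 = 38066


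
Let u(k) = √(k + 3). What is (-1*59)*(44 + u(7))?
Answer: -2596 - 59*√10 ≈ -2782.6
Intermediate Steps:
u(k) = √(3 + k)
(-1*59)*(44 + u(7)) = (-1*59)*(44 + √(3 + 7)) = -59*(44 + √10) = -2596 - 59*√10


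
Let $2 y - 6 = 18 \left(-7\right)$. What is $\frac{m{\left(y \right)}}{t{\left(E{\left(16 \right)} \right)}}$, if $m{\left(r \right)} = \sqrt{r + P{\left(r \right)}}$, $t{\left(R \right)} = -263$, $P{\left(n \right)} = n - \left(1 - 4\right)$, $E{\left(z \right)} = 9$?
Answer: $- \frac{3 i \sqrt{13}}{263} \approx - 0.041128 i$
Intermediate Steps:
$P{\left(n \right)} = 3 + n$ ($P{\left(n \right)} = n - -3 = n + 3 = 3 + n$)
$y = -60$ ($y = 3 + \frac{18 \left(-7\right)}{2} = 3 + \frac{1}{2} \left(-126\right) = 3 - 63 = -60$)
$m{\left(r \right)} = \sqrt{3 + 2 r}$ ($m{\left(r \right)} = \sqrt{r + \left(3 + r\right)} = \sqrt{3 + 2 r}$)
$\frac{m{\left(y \right)}}{t{\left(E{\left(16 \right)} \right)}} = \frac{\sqrt{3 + 2 \left(-60\right)}}{-263} = \sqrt{3 - 120} \left(- \frac{1}{263}\right) = \sqrt{-117} \left(- \frac{1}{263}\right) = 3 i \sqrt{13} \left(- \frac{1}{263}\right) = - \frac{3 i \sqrt{13}}{263}$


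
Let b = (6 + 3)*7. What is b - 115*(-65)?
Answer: 7538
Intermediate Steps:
b = 63 (b = 9*7 = 63)
b - 115*(-65) = 63 - 115*(-65) = 63 + 7475 = 7538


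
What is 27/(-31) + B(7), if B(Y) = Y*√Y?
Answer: -27/31 + 7*√7 ≈ 17.649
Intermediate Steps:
B(Y) = Y^(3/2)
27/(-31) + B(7) = 27/(-31) + 7^(3/2) = 27*(-1/31) + 7*√7 = -27/31 + 7*√7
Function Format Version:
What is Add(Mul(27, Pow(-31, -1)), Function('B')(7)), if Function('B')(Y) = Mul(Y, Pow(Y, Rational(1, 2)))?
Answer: Add(Rational(-27, 31), Mul(7, Pow(7, Rational(1, 2)))) ≈ 17.649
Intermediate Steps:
Function('B')(Y) = Pow(Y, Rational(3, 2))
Add(Mul(27, Pow(-31, -1)), Function('B')(7)) = Add(Mul(27, Pow(-31, -1)), Pow(7, Rational(3, 2))) = Add(Mul(27, Rational(-1, 31)), Mul(7, Pow(7, Rational(1, 2)))) = Add(Rational(-27, 31), Mul(7, Pow(7, Rational(1, 2))))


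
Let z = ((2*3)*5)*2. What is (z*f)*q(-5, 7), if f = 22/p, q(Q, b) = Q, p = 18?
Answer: -1100/3 ≈ -366.67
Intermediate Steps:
f = 11/9 (f = 22/18 = 22*(1/18) = 11/9 ≈ 1.2222)
z = 60 (z = (6*5)*2 = 30*2 = 60)
(z*f)*q(-5, 7) = (60*(11/9))*(-5) = (220/3)*(-5) = -1100/3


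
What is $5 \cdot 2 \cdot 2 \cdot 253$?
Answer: $5060$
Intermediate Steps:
$5 \cdot 2 \cdot 2 \cdot 253 = 10 \cdot 2 \cdot 253 = 20 \cdot 253 = 5060$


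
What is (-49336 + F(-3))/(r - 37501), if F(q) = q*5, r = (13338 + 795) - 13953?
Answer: 49351/37321 ≈ 1.3223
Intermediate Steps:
r = 180 (r = 14133 - 13953 = 180)
F(q) = 5*q
(-49336 + F(-3))/(r - 37501) = (-49336 + 5*(-3))/(180 - 37501) = (-49336 - 15)/(-37321) = -49351*(-1/37321) = 49351/37321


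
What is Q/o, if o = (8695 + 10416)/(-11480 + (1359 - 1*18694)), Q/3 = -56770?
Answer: 4907482650/19111 ≈ 2.5679e+5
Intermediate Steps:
Q = -170310 (Q = 3*(-56770) = -170310)
o = -19111/28815 (o = 19111/(-11480 + (1359 - 18694)) = 19111/(-11480 - 17335) = 19111/(-28815) = 19111*(-1/28815) = -19111/28815 ≈ -0.66323)
Q/o = -170310/(-19111/28815) = -170310*(-28815/19111) = 4907482650/19111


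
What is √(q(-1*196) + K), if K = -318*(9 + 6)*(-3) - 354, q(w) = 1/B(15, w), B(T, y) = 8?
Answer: √223298/4 ≈ 118.14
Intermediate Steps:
q(w) = ⅛ (q(w) = 1/8 = ⅛)
K = 13956 (K = -4770*(-3) - 354 = -318*(-45) - 354 = 14310 - 354 = 13956)
√(q(-1*196) + K) = √(⅛ + 13956) = √(111649/8) = √223298/4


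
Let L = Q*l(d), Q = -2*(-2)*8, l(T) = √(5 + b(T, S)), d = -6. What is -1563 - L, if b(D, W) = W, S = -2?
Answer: -1563 - 32*√3 ≈ -1618.4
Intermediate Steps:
l(T) = √3 (l(T) = √(5 - 2) = √3)
Q = 32 (Q = 4*8 = 32)
L = 32*√3 ≈ 55.426
-1563 - L = -1563 - 32*√3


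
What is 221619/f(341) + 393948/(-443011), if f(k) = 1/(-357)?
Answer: -35050137160761/443011 ≈ -7.9118e+7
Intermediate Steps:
f(k) = -1/357
221619/f(341) + 393948/(-443011) = 221619/(-1/357) + 393948/(-443011) = 221619*(-357) + 393948*(-1/443011) = -79117983 - 393948/443011 = -35050137160761/443011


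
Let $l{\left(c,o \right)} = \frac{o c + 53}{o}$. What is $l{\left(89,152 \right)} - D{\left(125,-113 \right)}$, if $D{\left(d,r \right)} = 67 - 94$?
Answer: $\frac{17685}{152} \approx 116.35$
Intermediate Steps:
$D{\left(d,r \right)} = -27$
$l{\left(c,o \right)} = \frac{53 + c o}{o}$ ($l{\left(c,o \right)} = \frac{c o + 53}{o} = \frac{53 + c o}{o}$)
$l{\left(89,152 \right)} - D{\left(125,-113 \right)} = \left(89 + \frac{53}{152}\right) - -27 = \left(89 + 53 \cdot \frac{1}{152}\right) + 27 = \left(89 + \frac{53}{152}\right) + 27 = \frac{13581}{152} + 27 = \frac{17685}{152}$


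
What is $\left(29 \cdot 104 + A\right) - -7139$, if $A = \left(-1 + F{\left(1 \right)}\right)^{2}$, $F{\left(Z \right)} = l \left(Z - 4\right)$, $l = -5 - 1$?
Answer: $10444$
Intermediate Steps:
$l = -6$
$F{\left(Z \right)} = 24 - 6 Z$ ($F{\left(Z \right)} = - 6 \left(Z - 4\right) = - 6 \left(-4 + Z\right) = 24 - 6 Z$)
$A = 289$ ($A = \left(-1 + \left(24 - 6\right)\right)^{2} = \left(-1 + 18\right)^{2} = 17^{2} = 289$)
$\left(29 \cdot 104 + A\right) - -7139 = \left(29 \cdot 104 + 289\right) - -7139 = \left(3016 + 289\right) + 7139 = 3305 + 7139 = 10444$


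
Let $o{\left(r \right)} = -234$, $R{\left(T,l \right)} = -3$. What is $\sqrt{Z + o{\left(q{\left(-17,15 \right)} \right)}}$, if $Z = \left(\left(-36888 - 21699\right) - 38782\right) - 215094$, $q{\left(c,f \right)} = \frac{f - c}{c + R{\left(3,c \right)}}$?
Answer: $i \sqrt{312697} \approx 559.19 i$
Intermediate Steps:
$q{\left(c,f \right)} = \frac{f - c}{-3 + c}$ ($q{\left(c,f \right)} = \frac{f - c}{c - 3} = \frac{f - c}{-3 + c}$)
$Z = -312463$ ($Z = \left(-58587 - 38782\right) - 215094 = -97369 - 215094 = -312463$)
$\sqrt{Z + o{\left(q{\left(-17,15 \right)} \right)}} = \sqrt{-312463 - 234} = \sqrt{-312697} = i \sqrt{312697}$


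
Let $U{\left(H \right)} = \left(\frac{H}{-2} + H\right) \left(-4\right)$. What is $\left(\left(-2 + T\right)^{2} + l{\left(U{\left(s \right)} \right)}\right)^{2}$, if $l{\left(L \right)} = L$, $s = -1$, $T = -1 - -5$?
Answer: $36$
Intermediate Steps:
$T = 4$ ($T = -1 + 5 = 4$)
$U{\left(H \right)} = - 2 H$ ($U{\left(H \right)} = \left(H \left(- \frac{1}{2}\right) + H\right) \left(-4\right) = \left(- \frac{H}{2} + H\right) \left(-4\right) = \frac{H}{2} \left(-4\right) = - 2 H$)
$\left(\left(-2 + T\right)^{2} + l{\left(U{\left(s \right)} \right)}\right)^{2} = \left(\left(-2 + 4\right)^{2} - -2\right)^{2} = \left(2^{2} + 2\right)^{2} = \left(4 + 2\right)^{2} = 6^{2} = 36$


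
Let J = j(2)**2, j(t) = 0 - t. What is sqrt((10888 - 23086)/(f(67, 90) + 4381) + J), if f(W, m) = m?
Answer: sqrt(25422106)/4471 ≈ 1.1277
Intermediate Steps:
j(t) = -t
J = 4 (J = (-1*2)**2 = (-2)**2 = 4)
sqrt((10888 - 23086)/(f(67, 90) + 4381) + J) = sqrt((10888 - 23086)/(90 + 4381) + 4) = sqrt(-12198/4471 + 4) = sqrt(5686/4471) = sqrt(25422106)/4471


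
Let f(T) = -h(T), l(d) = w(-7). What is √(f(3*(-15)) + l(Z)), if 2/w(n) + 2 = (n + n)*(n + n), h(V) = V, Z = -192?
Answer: √423502/97 ≈ 6.7090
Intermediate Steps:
w(n) = 2/(-2 + 4*n²) (w(n) = 2/(-2 + (n + n)*(n + n)) = 2/(-2 + (2*n)*(2*n)) = 2/(-2 + 4*n²))
l(d) = 1/97 (l(d) = 1/(-1 + 2*(-7)²) = 1/(-1 + 2*49) = 1/(-1 + 98) = 1/97)
f(T) = -T
√(f(3*(-15)) + l(Z)) = √(-3*(-15) + 1/97) = √(-1*(-45) + 1/97) = √(45 + 1/97) = √(4366/97) = √423502/97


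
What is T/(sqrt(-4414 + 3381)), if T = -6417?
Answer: 6417*I*sqrt(1033)/1033 ≈ 199.66*I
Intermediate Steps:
T/(sqrt(-4414 + 3381)) = -6417/sqrt(-4414 + 3381) = -6417*(-I*sqrt(1033)/1033) = -(-6417)*I*sqrt(1033)/1033 = 6417*I*sqrt(1033)/1033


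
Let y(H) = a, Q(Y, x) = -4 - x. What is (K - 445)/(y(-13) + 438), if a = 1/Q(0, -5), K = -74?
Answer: -519/439 ≈ -1.1822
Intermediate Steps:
a = 1 (a = 1/(-4 - 1*(-5)) = 1/(-4 + 5) = 1/1 = 1)
y(H) = 1
(K - 445)/(y(-13) + 438) = (-74 - 445)/(1 + 438) = -519/439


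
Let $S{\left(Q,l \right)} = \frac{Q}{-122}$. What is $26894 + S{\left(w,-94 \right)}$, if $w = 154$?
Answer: $\frac{1640457}{61} \approx 26893.0$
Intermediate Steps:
$S{\left(Q,l \right)} = - \frac{Q}{122}$ ($S{\left(Q,l \right)} = Q \left(- \frac{1}{122}\right) = - \frac{Q}{122}$)
$26894 + S{\left(w,-94 \right)} = 26894 - \frac{77}{61} = \frac{1640457}{61}$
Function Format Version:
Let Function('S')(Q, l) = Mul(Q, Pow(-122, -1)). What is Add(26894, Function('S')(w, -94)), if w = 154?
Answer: Rational(1640457, 61) ≈ 26893.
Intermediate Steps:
Function('S')(Q, l) = Mul(Rational(-1, 122), Q) (Function('S')(Q, l) = Mul(Q, Rational(-1, 122)) = Mul(Rational(-1, 122), Q))
Add(26894, Function('S')(w, -94)) = Add(26894, Mul(Rational(-1, 122), 154)) = Add(26894, Rational(-77, 61)) = Rational(1640457, 61)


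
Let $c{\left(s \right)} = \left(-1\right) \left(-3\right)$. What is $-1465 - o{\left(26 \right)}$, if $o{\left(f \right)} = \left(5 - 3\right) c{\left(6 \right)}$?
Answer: $-1471$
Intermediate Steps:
$c{\left(s \right)} = 3$
$o{\left(f \right)} = 6$ ($o{\left(f \right)} = \left(5 - 3\right) 3 = 2 \cdot 3 = 6$)
$-1465 - o{\left(26 \right)} = -1465 - 6 = -1471$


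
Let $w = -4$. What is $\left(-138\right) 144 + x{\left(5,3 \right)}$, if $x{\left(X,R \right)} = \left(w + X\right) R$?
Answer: $-19869$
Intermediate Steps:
$x{\left(X,R \right)} = R \left(-4 + X\right)$ ($x{\left(X,R \right)} = \left(-4 + X\right) R = R \left(-4 + X\right)$)
$\left(-138\right) 144 + x{\left(5,3 \right)} = \left(-138\right) 144 + 3 \left(-4 + 5\right) = -19872 + 3 \cdot 1 = -19872 + 3 = -19869$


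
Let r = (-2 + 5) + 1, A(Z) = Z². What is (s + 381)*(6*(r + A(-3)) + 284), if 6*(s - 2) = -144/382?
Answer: 26477042/191 ≈ 1.3862e+5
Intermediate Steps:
s = 370/191 (s = 2 + (-144/382)/6 = 2 + (-144*1/382)/6 = 2 + (⅙)*(-72/191) = 2 - 12/191 = 370/191 ≈ 1.9372)
r = 4 (r = 3 + 1 = 4)
(s + 381)*(6*(r + A(-3)) + 284) = (370/191 + 381)*(6*(4 + (-3)²) + 284) = 73141*(6*(4 + 9) + 284)/191 = 73141*(6*13 + 284)/191 = 73141*(78 + 284)/191 = (73141/191)*362 = 26477042/191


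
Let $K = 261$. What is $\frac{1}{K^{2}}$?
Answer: $\frac{1}{68121} \approx 1.468 \cdot 10^{-5}$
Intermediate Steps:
$\frac{1}{K^{2}} = \frac{1}{261^{2}} = \frac{1}{68121}$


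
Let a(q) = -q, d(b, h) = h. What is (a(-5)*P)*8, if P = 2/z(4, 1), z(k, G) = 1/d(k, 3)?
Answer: 240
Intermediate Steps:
z(k, G) = 1/3
P = 6 (P = 2/(1/3) = 2*3 = 6)
(a(-5)*P)*8 = (-1*(-5)*6)*8 = (5*6)*8 = 30*8 = 240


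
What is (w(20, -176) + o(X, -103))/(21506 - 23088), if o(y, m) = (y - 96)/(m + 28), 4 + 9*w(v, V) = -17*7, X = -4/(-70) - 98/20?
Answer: 64691/8305500 ≈ 0.0077889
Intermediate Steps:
X = -339/70 (X = -4*(-1/70) - 98*1/20 = 2/35 - 49/10 = -339/70 ≈ -4.8429)
w(v, V) = -41/3 (w(v, V) = -4/9 + (-17*7)/9 = -4/9 + (⅑)*(-119) = -4/9 - 119/9 = -41/3)
o(y, m) = (-96 + y)/(28 + m)
(w(20, -176) + o(X, -103))/(21506 - 23088) = (-41/3 + (-96 - 339/70)/(28 - 103))/(21506 - 23088) = (-41/3 - 7059/70/(-75))/(-1582) = (-41/3 - 1/75*(-7059/70))*(-1/1582) = (-41/3 + 2353/1750)*(-1/1582) = -64691/5250*(-1/1582) = 64691/8305500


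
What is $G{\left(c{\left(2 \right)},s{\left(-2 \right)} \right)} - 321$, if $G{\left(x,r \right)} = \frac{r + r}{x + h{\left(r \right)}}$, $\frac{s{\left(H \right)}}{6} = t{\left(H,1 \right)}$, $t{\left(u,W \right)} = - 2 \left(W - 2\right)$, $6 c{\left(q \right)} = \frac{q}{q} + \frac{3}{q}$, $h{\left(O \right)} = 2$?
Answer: $- \frac{9021}{29} \approx -311.07$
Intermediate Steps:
$c{\left(q \right)} = \frac{1}{6} + \frac{1}{2 q}$ ($c{\left(q \right)} = \frac{\frac{q}{q} + \frac{3}{q}}{6} = \frac{1 + \frac{3}{q}}{6} = \frac{1}{6} + \frac{1}{2 q}$)
$t{\left(u,W \right)} = 4 - 2 W$ ($t{\left(u,W \right)} = - 2 \left(-2 + W\right) = 4 - 2 W$)
$s{\left(H \right)} = 12$ ($s{\left(H \right)} = 6 \left(4 - 2\right) = 6 \cdot 2 = 12$)
$G{\left(x,r \right)} = \frac{2 r}{2 + x}$ ($G{\left(x,r \right)} = \frac{r + r}{x + 2} = \frac{2 r}{2 + x}$)
$G{\left(c{\left(2 \right)},s{\left(-2 \right)} \right)} - 321 = 2 \cdot 12 \frac{1}{2 + \frac{3 + 2}{6 \cdot 2}} - 321 = 2 \cdot 12 \frac{1}{2 + \frac{1}{6} \cdot \frac{1}{2} \cdot 5} - 321 = 2 \cdot 12 \frac{1}{2 + \frac{5}{12}} - 321 = 2 \cdot 12 \frac{1}{\frac{29}{12}} - 321 = 2 \cdot 12 \cdot \frac{12}{29} - 321 = \frac{288}{29} - 321 = - \frac{9021}{29}$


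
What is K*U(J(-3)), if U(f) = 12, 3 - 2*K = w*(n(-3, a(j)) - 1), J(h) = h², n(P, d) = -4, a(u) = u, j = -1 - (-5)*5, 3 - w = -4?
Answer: 228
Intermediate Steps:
w = 7 (w = 3 - 1*(-4) = 3 + 4 = 7)
j = 24 (j = -1 - 1*(-25) = -1 + 25 = 24)
K = 19 (K = 3/2 - 7*(-4 - 1)/2 = 3/2 - 7*(-5)/2 = 3/2 - ½*(-35) = 3/2 + 35/2 = 19)
K*U(J(-3)) = 19*12 = 228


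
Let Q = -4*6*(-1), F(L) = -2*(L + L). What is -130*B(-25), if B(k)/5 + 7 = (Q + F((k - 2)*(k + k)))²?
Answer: -18785889850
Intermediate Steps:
F(L) = -4*L
Q = 24 (Q = -24*(-1) = 24)
B(k) = -35 + 5*(24 - 8*k*(-2 + k))² (B(k) = -35 + 5*(24 - 4*(k - 2)*(k + k))² = -35 + 5*(24 - 4*(-2 + k)*2*k)² = -35 + 5*(24 - 8*k*(-2 + k))²)
-130*B(-25) = -130*(-35 + 320*(-3 - 25*(-2 - 25))²) = -130*(-35 + 320*(-3 - 25*(-27))²) = -130*(-35 + 320*(-3 + 675)²) = -130*(-35 + 320*672²) = -130*(-35 + 320*451584) = -130*(-35 + 144506880) = -130*144506845 = -18785889850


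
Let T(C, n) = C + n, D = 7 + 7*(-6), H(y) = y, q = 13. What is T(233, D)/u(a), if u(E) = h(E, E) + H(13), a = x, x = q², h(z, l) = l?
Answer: 99/91 ≈ 1.0879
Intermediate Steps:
D = -35 (D = 7 - 42 = -35)
x = 169 (x = 13² = 169)
a = 169
u(E) = 13 + E (u(E) = E + 13 = 13 + E)
T(233, D)/u(a) = (233 - 35)/(13 + 169) = 198/182 = 198*(1/182) = 99/91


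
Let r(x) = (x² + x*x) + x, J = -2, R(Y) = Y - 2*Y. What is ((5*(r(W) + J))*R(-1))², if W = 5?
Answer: 70225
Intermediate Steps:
R(Y) = -Y
r(x) = x + 2*x² (r(x) = (x² + x²) + x = 2*x² + x = x + 2*x²)
((5*(r(W) + J))*R(-1))² = ((5*(5*(1 + 2*5) - 2))*(-1*(-1)))² = ((5*(5*(1 + 10) - 2))*1)² = ((5*(5*11 - 2))*1)² = ((5*(55 - 2))*1)² = ((5*53)*1)² = (265*1)² = 265² = 70225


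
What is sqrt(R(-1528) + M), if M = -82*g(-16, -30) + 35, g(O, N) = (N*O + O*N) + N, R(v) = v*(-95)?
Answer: sqrt(68935) ≈ 262.55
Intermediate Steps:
R(v) = -95*v
g(O, N) = N + 2*N*O (g(O, N) = (N*O + N*O) + N = 2*N*O + N = N + 2*N*O)
M = -76225 (M = -(-2460)*(1 + 2*(-16)) + 35 = -(-2460)*(1 - 32) + 35 = -(-2460)*(-31) + 35 = -82*930 + 35 = -76260 + 35 = -76225)
sqrt(R(-1528) + M) = sqrt(-95*(-1528) - 76225) = sqrt(145160 - 76225) = sqrt(68935)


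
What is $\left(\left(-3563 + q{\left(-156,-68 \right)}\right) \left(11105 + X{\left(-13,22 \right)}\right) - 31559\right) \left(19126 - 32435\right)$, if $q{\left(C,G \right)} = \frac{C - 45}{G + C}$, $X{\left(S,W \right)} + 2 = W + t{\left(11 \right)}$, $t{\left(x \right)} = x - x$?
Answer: $\frac{118234881372119}{224} \approx 5.2783 \cdot 10^{11}$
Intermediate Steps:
$t{\left(x \right)} = 0$
$X{\left(S,W \right)} = -2 + W$ ($X{\left(S,W \right)} = -2 + \left(W + 0\right) = -2 + W$)
$q{\left(C,G \right)} = \frac{-45 + C}{C + G}$
$\left(\left(-3563 + q{\left(-156,-68 \right)}\right) \left(11105 + X{\left(-13,22 \right)}\right) - 31559\right) \left(19126 - 32435\right) = \left(\left(-3563 + \frac{-45 - 156}{-156 - 68}\right) \left(11105 + \left(-2 + 22\right)\right) - 31559\right) \left(19126 - 32435\right) = \left(\left(-3563 + \frac{1}{-224} \left(-201\right)\right) \left(11105 + 20\right) - 31559\right) \left(-13309\right) = \left(\left(-3563 - - \frac{201}{224}\right) 11125 - 31559\right) \left(-13309\right) = \left(\left(-3563 + \frac{201}{224}\right) 11125 - 31559\right) \left(-13309\right) = \left(\left(- \frac{797911}{224}\right) 11125 - 31559\right) \left(-13309\right) = \left(- \frac{8876759875}{224} - 31559\right) \left(-13309\right) = \left(- \frac{8883829091}{224}\right) \left(-13309\right) = \frac{118234881372119}{224}$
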